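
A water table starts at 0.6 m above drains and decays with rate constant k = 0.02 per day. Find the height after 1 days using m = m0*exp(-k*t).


m = m0 * exp(-k*t)
m = 0.6 * exp(-0.02 * 1)
m = 0.6 * exp(-0.0200)

0.5881 m


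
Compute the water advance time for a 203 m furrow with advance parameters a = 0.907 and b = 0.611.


t = (L/a)^(1/b)
t = (203/0.907)^(1/0.611)
t = 223.814774^(1/0.611)

7014.0970 min


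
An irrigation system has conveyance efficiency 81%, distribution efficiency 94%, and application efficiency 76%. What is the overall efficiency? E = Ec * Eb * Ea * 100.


Ec = 0.81, Eb = 0.94, Ea = 0.76
E = 0.81 * 0.94 * 0.76 * 100 = 57.8664%

57.8664 %


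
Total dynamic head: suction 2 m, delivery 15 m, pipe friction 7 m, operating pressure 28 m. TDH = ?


TDH = Hs + Hd + hf + Hp = 2 + 15 + 7 + 28 = 52

52 m


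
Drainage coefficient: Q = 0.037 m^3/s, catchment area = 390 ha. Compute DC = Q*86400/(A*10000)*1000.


DC = Q * 86400 / (A * 10000) * 1000
DC = 0.037 * 86400 / (390 * 10000) * 1000
DC = 3196800.0000 / 3900000

0.8197 mm/day


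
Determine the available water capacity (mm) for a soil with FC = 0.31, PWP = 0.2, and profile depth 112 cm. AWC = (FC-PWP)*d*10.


AWC = (FC - PWP) * d * 10
AWC = (0.31 - 0.2) * 112 * 10
AWC = 0.1100 * 112 * 10

123.2000 mm


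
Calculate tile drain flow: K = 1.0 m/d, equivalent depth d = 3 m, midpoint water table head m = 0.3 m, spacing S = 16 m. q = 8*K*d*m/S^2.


q = 8*K*d*m/S^2
q = 8*1.0*3*0.3/16^2
q = 7.2000 / 256

0.0281 m/d


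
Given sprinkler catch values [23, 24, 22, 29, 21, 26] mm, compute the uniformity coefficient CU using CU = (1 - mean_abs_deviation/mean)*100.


mean = 24.166667 mm
MAD = 2.222222 mm
CU = (1 - 2.222222/24.166667)*100

90.8046 %


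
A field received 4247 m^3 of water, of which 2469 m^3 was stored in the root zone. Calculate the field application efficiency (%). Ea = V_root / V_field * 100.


Ea = V_root / V_field * 100 = 2469 / 4247 * 100 = 58.1352%

58.1352 %


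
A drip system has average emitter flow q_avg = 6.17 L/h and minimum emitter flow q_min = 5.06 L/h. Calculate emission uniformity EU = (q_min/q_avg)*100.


EU = (q_min/q_avg)*100 = (5.06/6.17)*100 = 82.0097%

82.0097 %


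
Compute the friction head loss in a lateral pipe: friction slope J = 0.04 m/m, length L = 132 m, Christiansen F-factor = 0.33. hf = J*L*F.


hf = J * L * F = 0.04 * 132 * 0.33 = 1.7424 m

1.7424 m


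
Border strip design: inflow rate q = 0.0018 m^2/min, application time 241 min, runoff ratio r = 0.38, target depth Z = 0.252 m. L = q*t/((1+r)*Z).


L = q*t/((1+r)*Z)
L = 0.0018*241/((1+0.38)*0.252)
L = 0.4338/0.34776

1.2474 m


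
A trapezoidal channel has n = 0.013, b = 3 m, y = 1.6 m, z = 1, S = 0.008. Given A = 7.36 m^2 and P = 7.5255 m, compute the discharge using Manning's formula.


R = A/P = 7.36/7.5255 = 0.978008
Q = (1/0.013) * 7.36 * 0.978008^(2/3) * 0.008^0.5

49.8932 m^3/s


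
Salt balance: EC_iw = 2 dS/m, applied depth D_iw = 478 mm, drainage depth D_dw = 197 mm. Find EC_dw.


EC_dw = EC_iw * D_iw / D_dw
EC_dw = 2 * 478 / 197
EC_dw = 956 / 197

4.8528 dS/m


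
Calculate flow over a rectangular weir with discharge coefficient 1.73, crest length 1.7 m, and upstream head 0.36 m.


Q = C * L * H^(3/2) = 1.73 * 1.7 * 0.36^1.5 = 1.73 * 1.7 * 0.216000

0.6353 m^3/s


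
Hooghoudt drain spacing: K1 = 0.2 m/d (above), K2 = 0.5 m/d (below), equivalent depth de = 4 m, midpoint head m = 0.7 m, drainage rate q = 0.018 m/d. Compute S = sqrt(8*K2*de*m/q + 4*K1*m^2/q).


S^2 = 8*K2*de*m/q + 4*K1*m^2/q
S^2 = 8*0.5*4*0.7/0.018 + 4*0.2*0.7^2/0.018
S = sqrt(644.0000)

25.3772 m


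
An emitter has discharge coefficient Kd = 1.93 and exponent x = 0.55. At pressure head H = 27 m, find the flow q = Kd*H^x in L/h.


q = Kd * H^x = 1.93 * 27^0.55 = 1.93 * 6.127031

11.8252 L/h


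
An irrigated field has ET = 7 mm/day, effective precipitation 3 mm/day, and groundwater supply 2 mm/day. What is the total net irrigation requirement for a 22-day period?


Daily deficit = ET - Pe - GW = 7 - 3 - 2 = 2 mm/day
NIR = 2 * 22 = 44 mm

44.0000 mm


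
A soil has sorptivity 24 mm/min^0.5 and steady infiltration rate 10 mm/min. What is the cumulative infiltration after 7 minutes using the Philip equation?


F = S*sqrt(t) + A*t
F = 24*sqrt(7) + 10*7
F = 24*2.645751 + 70

133.4980 mm


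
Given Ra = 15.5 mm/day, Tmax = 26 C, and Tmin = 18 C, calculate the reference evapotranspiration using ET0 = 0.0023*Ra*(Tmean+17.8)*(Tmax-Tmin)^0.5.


Tmean = (Tmax + Tmin)/2 = (26 + 18)/2 = 22.0
ET0 = 0.0023 * 15.5 * (22.0 + 17.8) * sqrt(26 - 18)
ET0 = 0.0023 * 15.5 * 39.8 * 2.828427

4.0132 mm/day


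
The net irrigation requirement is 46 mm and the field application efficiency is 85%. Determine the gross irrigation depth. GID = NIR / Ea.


Ea = 85% = 0.85
GID = NIR / Ea = 46 / 0.85 = 54.1176 mm

54.1176 mm


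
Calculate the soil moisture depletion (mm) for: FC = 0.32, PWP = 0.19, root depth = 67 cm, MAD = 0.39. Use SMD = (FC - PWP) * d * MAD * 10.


SMD = (FC - PWP) * d * MAD * 10
SMD = (0.32 - 0.19) * 67 * 0.39 * 10
SMD = 0.1300 * 67 * 0.39 * 10

33.9690 mm


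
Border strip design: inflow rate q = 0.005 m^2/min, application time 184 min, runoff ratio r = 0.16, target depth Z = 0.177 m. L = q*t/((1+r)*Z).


L = q*t/((1+r)*Z)
L = 0.005*184/((1+0.16)*0.177)
L = 0.92/0.20532

4.4808 m


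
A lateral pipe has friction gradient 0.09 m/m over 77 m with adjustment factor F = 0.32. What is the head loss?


hf = J * L * F = 0.09 * 77 * 0.32 = 2.2176 m

2.2176 m


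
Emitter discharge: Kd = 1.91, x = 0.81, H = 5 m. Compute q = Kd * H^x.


q = Kd * H^x = 1.91 * 5^0.81 = 1.91 * 3.682695

7.0339 L/h


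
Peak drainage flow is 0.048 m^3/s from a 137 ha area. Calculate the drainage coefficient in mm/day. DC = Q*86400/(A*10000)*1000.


DC = Q * 86400 / (A * 10000) * 1000
DC = 0.048 * 86400 / (137 * 10000) * 1000
DC = 4147200.0000 / 1370000

3.0272 mm/day


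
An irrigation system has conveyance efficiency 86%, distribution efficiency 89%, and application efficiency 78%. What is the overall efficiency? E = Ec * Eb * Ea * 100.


Ec = 0.86, Eb = 0.89, Ea = 0.78
E = 0.86 * 0.89 * 0.78 * 100 = 59.7012%

59.7012 %


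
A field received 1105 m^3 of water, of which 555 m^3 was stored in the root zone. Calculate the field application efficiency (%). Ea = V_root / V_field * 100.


Ea = V_root / V_field * 100 = 555 / 1105 * 100 = 50.2262%

50.2262 %


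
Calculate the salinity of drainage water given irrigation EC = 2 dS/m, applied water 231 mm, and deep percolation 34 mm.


EC_dw = EC_iw * D_iw / D_dw
EC_dw = 2 * 231 / 34
EC_dw = 462 / 34

13.5882 dS/m


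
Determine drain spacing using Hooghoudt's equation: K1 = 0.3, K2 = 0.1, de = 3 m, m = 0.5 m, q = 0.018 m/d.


S^2 = 8*K2*de*m/q + 4*K1*m^2/q
S^2 = 8*0.1*3*0.5/0.018 + 4*0.3*0.5^2/0.018
S = sqrt(83.3333)

9.1287 m


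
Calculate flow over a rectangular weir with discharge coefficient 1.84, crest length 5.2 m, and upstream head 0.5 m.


Q = C * L * H^(3/2) = 1.84 * 5.2 * 0.5^1.5 = 1.84 * 5.2 * 0.353553

3.3828 m^3/s


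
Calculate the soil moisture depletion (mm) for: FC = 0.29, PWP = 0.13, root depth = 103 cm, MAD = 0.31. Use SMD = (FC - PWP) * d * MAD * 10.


SMD = (FC - PWP) * d * MAD * 10
SMD = (0.29 - 0.13) * 103 * 0.31 * 10
SMD = 0.1600 * 103 * 0.31 * 10

51.0880 mm


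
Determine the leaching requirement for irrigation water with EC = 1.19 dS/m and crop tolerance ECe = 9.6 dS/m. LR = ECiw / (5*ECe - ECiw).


LR = ECiw / (5*ECe - ECiw)
LR = 1.19 / (5*9.6 - 1.19)
LR = 1.19 / 46.8100

0.0254


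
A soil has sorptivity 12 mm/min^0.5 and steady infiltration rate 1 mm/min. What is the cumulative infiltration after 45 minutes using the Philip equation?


F = S*sqrt(t) + A*t
F = 12*sqrt(45) + 1*45
F = 12*6.708204 + 45

125.4984 mm


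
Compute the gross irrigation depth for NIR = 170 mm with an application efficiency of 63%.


Ea = 63% = 0.63
GID = NIR / Ea = 170 / 0.63 = 269.8413 mm

269.8413 mm


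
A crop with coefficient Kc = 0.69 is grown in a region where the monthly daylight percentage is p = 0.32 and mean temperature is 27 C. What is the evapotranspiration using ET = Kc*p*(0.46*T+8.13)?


ET = Kc * p * (0.46*T + 8.13)
ET = 0.69 * 0.32 * (0.46*27 + 8.13)
ET = 0.69 * 0.32 * 20.5500

4.5374 mm/day


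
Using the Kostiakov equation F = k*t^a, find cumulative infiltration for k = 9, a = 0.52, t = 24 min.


F = k * t^a = 9 * 24^0.52
F = 9 * 5.220473

46.9843 mm


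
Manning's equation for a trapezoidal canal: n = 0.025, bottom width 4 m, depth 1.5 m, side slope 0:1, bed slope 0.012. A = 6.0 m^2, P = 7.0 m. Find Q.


R = A/P = 6.0/7.0 = 0.857143
Q = (1/0.025) * 6.0 * 0.857143^(2/3) * 0.012^0.5

23.7231 m^3/s


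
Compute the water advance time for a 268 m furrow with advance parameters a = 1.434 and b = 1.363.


t = (L/a)^(1/b)
t = (268/1.434)^(1/1.363)
t = 186.889819^(1/1.363)

46.4095 min


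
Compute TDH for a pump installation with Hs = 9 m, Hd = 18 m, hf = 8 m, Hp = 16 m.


TDH = Hs + Hd + hf + Hp = 9 + 18 + 8 + 16 = 51

51 m


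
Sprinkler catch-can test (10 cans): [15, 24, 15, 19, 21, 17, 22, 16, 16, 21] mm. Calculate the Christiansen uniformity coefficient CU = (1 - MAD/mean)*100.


mean = 18.600000 mm
MAD = 2.800000 mm
CU = (1 - 2.800000/18.600000)*100

84.9462 %


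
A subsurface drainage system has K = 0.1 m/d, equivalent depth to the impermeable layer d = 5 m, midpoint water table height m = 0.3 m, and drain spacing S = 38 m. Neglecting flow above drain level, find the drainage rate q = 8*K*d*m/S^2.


q = 8*K*d*m/S^2
q = 8*0.1*5*0.3/38^2
q = 1.2000 / 1444

8.3102e-04 m/d


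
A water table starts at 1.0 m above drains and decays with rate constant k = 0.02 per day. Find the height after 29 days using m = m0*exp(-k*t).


m = m0 * exp(-k*t)
m = 1.0 * exp(-0.02 * 29)
m = 1.0 * exp(-0.5800)

0.5599 m


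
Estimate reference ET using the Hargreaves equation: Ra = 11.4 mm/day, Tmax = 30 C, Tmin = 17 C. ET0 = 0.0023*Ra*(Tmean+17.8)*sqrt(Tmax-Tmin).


Tmean = (Tmax + Tmin)/2 = (30 + 17)/2 = 23.5
ET0 = 0.0023 * 11.4 * (23.5 + 17.8) * sqrt(30 - 17)
ET0 = 0.0023 * 11.4 * 41.3 * 3.605551

3.9044 mm/day


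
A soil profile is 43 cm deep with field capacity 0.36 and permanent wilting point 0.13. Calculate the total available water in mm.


AWC = (FC - PWP) * d * 10
AWC = (0.36 - 0.13) * 43 * 10
AWC = 0.2300 * 43 * 10

98.9000 mm


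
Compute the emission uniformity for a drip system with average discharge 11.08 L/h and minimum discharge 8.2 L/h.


EU = (q_min/q_avg)*100 = (8.2/11.08)*100 = 74.0072%

74.0072 %


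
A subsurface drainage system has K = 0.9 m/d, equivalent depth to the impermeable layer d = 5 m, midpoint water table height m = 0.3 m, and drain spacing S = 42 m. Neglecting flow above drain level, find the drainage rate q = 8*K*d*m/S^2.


q = 8*K*d*m/S^2
q = 8*0.9*5*0.3/42^2
q = 10.8000 / 1764

0.0061 m/d


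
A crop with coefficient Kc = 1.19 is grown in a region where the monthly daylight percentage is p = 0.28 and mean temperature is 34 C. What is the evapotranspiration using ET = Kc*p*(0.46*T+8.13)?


ET = Kc * p * (0.46*T + 8.13)
ET = 1.19 * 0.28 * (0.46*34 + 8.13)
ET = 1.19 * 0.28 * 23.7700

7.9202 mm/day


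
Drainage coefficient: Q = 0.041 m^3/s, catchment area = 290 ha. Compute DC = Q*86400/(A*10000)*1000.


DC = Q * 86400 / (A * 10000) * 1000
DC = 0.041 * 86400 / (290 * 10000) * 1000
DC = 3542400.0000 / 2900000

1.2215 mm/day


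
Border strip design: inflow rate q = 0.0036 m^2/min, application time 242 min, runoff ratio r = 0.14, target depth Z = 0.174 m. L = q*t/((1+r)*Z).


L = q*t/((1+r)*Z)
L = 0.0036*242/((1+0.14)*0.174)
L = 0.8712/0.19836

4.3920 m


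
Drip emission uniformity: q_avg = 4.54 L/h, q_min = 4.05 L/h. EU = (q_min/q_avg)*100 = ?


EU = (q_min/q_avg)*100 = (4.05/4.54)*100 = 89.2070%

89.2070 %


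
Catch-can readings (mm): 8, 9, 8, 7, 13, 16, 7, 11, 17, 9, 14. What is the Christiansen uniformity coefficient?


mean = 10.818182 mm
MAD = 3.074380 mm
CU = (1 - 3.074380/10.818182)*100

71.5814 %


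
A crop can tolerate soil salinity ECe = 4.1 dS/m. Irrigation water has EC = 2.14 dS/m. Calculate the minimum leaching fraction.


LR = ECiw / (5*ECe - ECiw)
LR = 2.14 / (5*4.1 - 2.14)
LR = 2.14 / 18.3600

0.1166


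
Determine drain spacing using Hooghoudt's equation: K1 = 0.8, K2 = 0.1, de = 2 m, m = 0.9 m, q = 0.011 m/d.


S^2 = 8*K2*de*m/q + 4*K1*m^2/q
S^2 = 8*0.1*2*0.9/0.011 + 4*0.8*0.9^2/0.011
S = sqrt(366.5455)

19.1454 m


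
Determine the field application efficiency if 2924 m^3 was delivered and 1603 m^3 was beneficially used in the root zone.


Ea = V_root / V_field * 100 = 1603 / 2924 * 100 = 54.8222%

54.8222 %


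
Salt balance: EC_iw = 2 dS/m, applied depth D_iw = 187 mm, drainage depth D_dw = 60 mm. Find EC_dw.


EC_dw = EC_iw * D_iw / D_dw
EC_dw = 2 * 187 / 60
EC_dw = 374 / 60

6.2333 dS/m


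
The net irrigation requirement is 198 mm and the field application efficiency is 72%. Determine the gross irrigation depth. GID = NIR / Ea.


Ea = 72% = 0.72
GID = NIR / Ea = 198 / 0.72 = 275.0000 mm

275.0000 mm


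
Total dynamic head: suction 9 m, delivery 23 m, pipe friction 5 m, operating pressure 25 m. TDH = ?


TDH = Hs + Hd + hf + Hp = 9 + 23 + 5 + 25 = 62

62 m


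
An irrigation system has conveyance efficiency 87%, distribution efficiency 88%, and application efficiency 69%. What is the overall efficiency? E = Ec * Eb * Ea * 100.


Ec = 0.87, Eb = 0.88, Ea = 0.69
E = 0.87 * 0.88 * 0.69 * 100 = 52.8264%

52.8264 %


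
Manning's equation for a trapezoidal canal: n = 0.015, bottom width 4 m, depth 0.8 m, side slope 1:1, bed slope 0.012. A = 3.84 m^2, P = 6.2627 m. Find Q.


R = A/P = 3.84/6.2627 = 0.613154
Q = (1/0.015) * 3.84 * 0.613154^(2/3) * 0.012^0.5

20.2400 m^3/s


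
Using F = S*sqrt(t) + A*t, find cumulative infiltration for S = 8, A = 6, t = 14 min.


F = S*sqrt(t) + A*t
F = 8*sqrt(14) + 6*14
F = 8*3.741657 + 84

113.9333 mm


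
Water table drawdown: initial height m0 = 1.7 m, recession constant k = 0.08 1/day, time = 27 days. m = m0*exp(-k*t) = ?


m = m0 * exp(-k*t)
m = 1.7 * exp(-0.08 * 27)
m = 1.7 * exp(-2.1600)

0.1961 m


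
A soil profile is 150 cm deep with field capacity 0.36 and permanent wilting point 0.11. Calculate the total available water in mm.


AWC = (FC - PWP) * d * 10
AWC = (0.36 - 0.11) * 150 * 10
AWC = 0.2500 * 150 * 10

375.0000 mm


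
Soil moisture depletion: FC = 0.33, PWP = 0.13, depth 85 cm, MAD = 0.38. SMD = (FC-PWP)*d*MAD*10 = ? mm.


SMD = (FC - PWP) * d * MAD * 10
SMD = (0.33 - 0.13) * 85 * 0.38 * 10
SMD = 0.2000 * 85 * 0.38 * 10

64.6000 mm


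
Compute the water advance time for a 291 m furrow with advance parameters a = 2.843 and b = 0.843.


t = (L/a)^(1/b)
t = (291/2.843)^(1/0.843)
t = 102.356665^(1/0.843)

242.3703 min


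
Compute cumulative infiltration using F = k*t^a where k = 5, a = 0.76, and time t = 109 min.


F = k * t^a = 5 * 109^0.76
F = 5 * 35.354454

176.7723 mm


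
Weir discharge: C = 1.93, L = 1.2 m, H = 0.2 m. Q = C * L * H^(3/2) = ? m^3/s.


Q = C * L * H^(3/2) = 1.93 * 1.2 * 0.2^1.5 = 1.93 * 1.2 * 0.089443

0.2071 m^3/s


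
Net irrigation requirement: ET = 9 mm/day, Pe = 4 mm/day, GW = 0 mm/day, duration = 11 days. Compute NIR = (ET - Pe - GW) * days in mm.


Daily deficit = ET - Pe - GW = 9 - 4 - 0 = 5 mm/day
NIR = 5 * 11 = 55 mm

55.0000 mm


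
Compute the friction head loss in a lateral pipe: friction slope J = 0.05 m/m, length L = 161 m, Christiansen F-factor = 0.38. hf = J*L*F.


hf = J * L * F = 0.05 * 161 * 0.38 = 3.0590 m

3.0590 m


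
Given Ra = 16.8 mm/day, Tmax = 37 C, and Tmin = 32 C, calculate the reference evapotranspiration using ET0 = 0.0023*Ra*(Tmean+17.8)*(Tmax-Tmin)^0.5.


Tmean = (Tmax + Tmin)/2 = (37 + 32)/2 = 34.5
ET0 = 0.0023 * 16.8 * (34.5 + 17.8) * sqrt(37 - 32)
ET0 = 0.0023 * 16.8 * 52.3 * 2.236068

4.5188 mm/day


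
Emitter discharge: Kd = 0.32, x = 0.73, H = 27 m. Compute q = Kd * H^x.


q = Kd * H^x = 0.32 * 27^0.73 = 0.32 * 11.089081

3.5485 L/h


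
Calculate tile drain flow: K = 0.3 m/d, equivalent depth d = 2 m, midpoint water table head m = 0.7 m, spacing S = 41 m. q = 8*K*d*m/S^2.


q = 8*K*d*m/S^2
q = 8*0.3*2*0.7/41^2
q = 3.3600 / 1681

0.0020 m/d


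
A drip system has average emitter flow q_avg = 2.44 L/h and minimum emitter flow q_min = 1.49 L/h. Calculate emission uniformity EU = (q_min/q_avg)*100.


EU = (q_min/q_avg)*100 = (1.49/2.44)*100 = 61.0656%

61.0656 %


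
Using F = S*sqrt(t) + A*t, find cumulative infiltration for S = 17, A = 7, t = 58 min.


F = S*sqrt(t) + A*t
F = 17*sqrt(58) + 7*58
F = 17*7.615773 + 406

535.4681 mm


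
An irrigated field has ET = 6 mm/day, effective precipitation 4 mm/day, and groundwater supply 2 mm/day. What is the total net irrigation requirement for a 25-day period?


Daily deficit = ET - Pe - GW = 6 - 4 - 2 = 0 mm/day
NIR = 0 * 25 = 0 mm

0 mm


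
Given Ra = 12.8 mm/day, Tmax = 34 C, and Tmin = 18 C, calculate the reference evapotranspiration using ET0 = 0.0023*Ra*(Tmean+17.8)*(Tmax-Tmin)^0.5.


Tmean = (Tmax + Tmin)/2 = (34 + 18)/2 = 26.0
ET0 = 0.0023 * 12.8 * (26.0 + 17.8) * sqrt(34 - 18)
ET0 = 0.0023 * 12.8 * 43.8 * 4.000000

5.1579 mm/day


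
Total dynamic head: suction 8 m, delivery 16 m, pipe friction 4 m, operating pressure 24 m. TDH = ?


TDH = Hs + Hd + hf + Hp = 8 + 16 + 4 + 24 = 52

52 m


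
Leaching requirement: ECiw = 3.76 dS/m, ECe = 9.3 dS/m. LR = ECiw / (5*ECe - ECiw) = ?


LR = ECiw / (5*ECe - ECiw)
LR = 3.76 / (5*9.3 - 3.76)
LR = 3.76 / 42.7400

0.0880


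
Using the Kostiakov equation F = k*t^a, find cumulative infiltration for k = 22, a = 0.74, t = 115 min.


F = k * t^a = 22 * 115^0.74
F = 22 * 33.490097

736.7821 mm


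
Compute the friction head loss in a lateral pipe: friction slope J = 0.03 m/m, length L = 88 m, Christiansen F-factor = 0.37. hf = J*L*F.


hf = J * L * F = 0.03 * 88 * 0.37 = 0.9768 m

0.9768 m


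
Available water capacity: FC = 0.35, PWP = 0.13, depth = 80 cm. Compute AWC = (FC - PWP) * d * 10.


AWC = (FC - PWP) * d * 10
AWC = (0.35 - 0.13) * 80 * 10
AWC = 0.2200 * 80 * 10

176.0000 mm


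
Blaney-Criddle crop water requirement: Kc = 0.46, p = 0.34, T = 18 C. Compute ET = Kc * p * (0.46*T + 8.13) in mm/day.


ET = Kc * p * (0.46*T + 8.13)
ET = 0.46 * 0.34 * (0.46*18 + 8.13)
ET = 0.46 * 0.34 * 16.4100

2.5665 mm/day


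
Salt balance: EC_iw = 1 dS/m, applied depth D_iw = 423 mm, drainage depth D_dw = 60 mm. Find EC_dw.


EC_dw = EC_iw * D_iw / D_dw
EC_dw = 1 * 423 / 60
EC_dw = 423 / 60

7.0500 dS/m


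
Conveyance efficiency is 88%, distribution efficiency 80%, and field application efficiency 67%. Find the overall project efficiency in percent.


Ec = 0.88, Eb = 0.8, Ea = 0.67
E = 0.88 * 0.8 * 0.67 * 100 = 47.1680%

47.1680 %


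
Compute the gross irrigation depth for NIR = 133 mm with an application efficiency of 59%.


Ea = 59% = 0.59
GID = NIR / Ea = 133 / 0.59 = 225.4237 mm

225.4237 mm


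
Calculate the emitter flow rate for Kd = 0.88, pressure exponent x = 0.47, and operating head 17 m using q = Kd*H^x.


q = Kd * H^x = 0.88 * 17^0.47 = 0.88 * 3.787137

3.3327 L/h


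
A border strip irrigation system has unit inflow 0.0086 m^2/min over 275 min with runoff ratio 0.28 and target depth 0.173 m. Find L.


L = q*t/((1+r)*Z)
L = 0.0086*275/((1+0.28)*0.173)
L = 2.365/0.22144

10.6801 m


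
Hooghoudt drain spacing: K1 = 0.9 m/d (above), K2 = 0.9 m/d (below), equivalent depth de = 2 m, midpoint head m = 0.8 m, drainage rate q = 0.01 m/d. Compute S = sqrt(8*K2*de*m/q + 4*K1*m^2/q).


S^2 = 8*K2*de*m/q + 4*K1*m^2/q
S^2 = 8*0.9*2*0.8/0.01 + 4*0.9*0.8^2/0.01
S = sqrt(1382.4000)

37.1806 m


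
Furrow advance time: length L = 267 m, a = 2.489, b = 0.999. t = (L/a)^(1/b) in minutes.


t = (L/a)^(1/b)
t = (267/2.489)^(1/0.999)
t = 107.271997^(1/0.999)

107.7752 min


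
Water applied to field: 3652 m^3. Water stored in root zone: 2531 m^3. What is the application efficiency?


Ea = V_root / V_field * 100 = 2531 / 3652 * 100 = 69.3045%

69.3045 %


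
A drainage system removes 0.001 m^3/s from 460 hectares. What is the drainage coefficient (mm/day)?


DC = Q * 86400 / (A * 10000) * 1000
DC = 0.001 * 86400 / (460 * 10000) * 1000
DC = 86400.0000 / 4600000

0.0188 mm/day


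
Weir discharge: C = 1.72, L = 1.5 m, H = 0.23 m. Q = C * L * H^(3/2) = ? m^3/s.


Q = C * L * H^(3/2) = 1.72 * 1.5 * 0.23^1.5 = 1.72 * 1.5 * 0.110304

0.2846 m^3/s


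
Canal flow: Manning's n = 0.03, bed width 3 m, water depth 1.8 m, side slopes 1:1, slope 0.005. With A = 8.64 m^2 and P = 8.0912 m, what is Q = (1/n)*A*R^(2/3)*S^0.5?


R = A/P = 8.64/8.0912 = 1.067827
Q = (1/0.03) * 8.64 * 1.067827^(2/3) * 0.005^0.5

21.2754 m^3/s


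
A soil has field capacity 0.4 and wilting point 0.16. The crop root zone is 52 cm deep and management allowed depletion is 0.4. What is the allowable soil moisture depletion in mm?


SMD = (FC - PWP) * d * MAD * 10
SMD = (0.4 - 0.16) * 52 * 0.4 * 10
SMD = 0.2400 * 52 * 0.4 * 10

49.9200 mm


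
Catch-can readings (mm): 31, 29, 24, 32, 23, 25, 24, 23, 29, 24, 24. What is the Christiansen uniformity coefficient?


mean = 26.181818 mm
MAD = 2.958678 mm
CU = (1 - 2.958678/26.181818)*100

88.6995 %


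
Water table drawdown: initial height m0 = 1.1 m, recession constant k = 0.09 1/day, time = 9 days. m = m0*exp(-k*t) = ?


m = m0 * exp(-k*t)
m = 1.1 * exp(-0.09 * 9)
m = 1.1 * exp(-0.8100)

0.4893 m


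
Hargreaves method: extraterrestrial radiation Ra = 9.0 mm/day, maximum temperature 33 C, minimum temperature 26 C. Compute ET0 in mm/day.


Tmean = (Tmax + Tmin)/2 = (33 + 26)/2 = 29.5
ET0 = 0.0023 * 9.0 * (29.5 + 17.8) * sqrt(33 - 26)
ET0 = 0.0023 * 9.0 * 47.3 * 2.645751

2.5905 mm/day


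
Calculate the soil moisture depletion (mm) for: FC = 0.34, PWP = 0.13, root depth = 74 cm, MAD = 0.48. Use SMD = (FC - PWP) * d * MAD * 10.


SMD = (FC - PWP) * d * MAD * 10
SMD = (0.34 - 0.13) * 74 * 0.48 * 10
SMD = 0.2100 * 74 * 0.48 * 10

74.5920 mm


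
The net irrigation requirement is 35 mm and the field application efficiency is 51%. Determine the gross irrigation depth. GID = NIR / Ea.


Ea = 51% = 0.51
GID = NIR / Ea = 35 / 0.51 = 68.6275 mm

68.6275 mm


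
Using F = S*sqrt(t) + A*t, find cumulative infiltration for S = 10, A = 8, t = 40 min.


F = S*sqrt(t) + A*t
F = 10*sqrt(40) + 8*40
F = 10*6.324555 + 320

383.2455 mm


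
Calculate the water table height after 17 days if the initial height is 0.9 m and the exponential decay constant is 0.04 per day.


m = m0 * exp(-k*t)
m = 0.9 * exp(-0.04 * 17)
m = 0.9 * exp(-0.6800)

0.4560 m


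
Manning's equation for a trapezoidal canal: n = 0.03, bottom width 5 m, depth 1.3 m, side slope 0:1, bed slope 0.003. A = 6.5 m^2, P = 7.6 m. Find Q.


R = A/P = 6.5/7.6 = 0.855263
Q = (1/0.03) * 6.5 * 0.855263^(2/3) * 0.003^0.5

10.6927 m^3/s


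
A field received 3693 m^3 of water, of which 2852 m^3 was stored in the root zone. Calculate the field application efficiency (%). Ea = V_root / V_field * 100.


Ea = V_root / V_field * 100 = 2852 / 3693 * 100 = 77.2272%

77.2272 %


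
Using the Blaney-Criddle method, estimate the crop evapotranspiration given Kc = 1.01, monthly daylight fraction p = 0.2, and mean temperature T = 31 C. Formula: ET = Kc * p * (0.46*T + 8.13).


ET = Kc * p * (0.46*T + 8.13)
ET = 1.01 * 0.2 * (0.46*31 + 8.13)
ET = 1.01 * 0.2 * 22.3900

4.5228 mm/day


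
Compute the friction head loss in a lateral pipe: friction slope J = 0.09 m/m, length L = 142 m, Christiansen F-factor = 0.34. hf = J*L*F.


hf = J * L * F = 0.09 * 142 * 0.34 = 4.3452 m

4.3452 m


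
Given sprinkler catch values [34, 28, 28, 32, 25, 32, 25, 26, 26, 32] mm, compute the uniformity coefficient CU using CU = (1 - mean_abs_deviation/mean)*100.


mean = 28.800000 mm
MAD = 2.960000 mm
CU = (1 - 2.960000/28.800000)*100

89.7222 %


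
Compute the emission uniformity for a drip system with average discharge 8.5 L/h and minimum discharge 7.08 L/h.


EU = (q_min/q_avg)*100 = (7.08/8.5)*100 = 83.2941%

83.2941 %


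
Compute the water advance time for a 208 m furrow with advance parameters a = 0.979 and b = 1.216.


t = (L/a)^(1/b)
t = (208/0.979)^(1/1.216)
t = 212.461696^(1/1.216)

82.0129 min


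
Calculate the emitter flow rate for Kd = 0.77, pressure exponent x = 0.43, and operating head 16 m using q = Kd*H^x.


q = Kd * H^x = 0.77 * 16^0.43 = 0.77 * 3.294364

2.5367 L/h


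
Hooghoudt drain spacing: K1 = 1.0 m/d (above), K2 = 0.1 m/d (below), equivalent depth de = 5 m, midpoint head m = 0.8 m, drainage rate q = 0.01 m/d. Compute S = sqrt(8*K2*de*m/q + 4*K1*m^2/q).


S^2 = 8*K2*de*m/q + 4*K1*m^2/q
S^2 = 8*0.1*5*0.8/0.01 + 4*1.0*0.8^2/0.01
S = sqrt(576.0000)

24.0000 m


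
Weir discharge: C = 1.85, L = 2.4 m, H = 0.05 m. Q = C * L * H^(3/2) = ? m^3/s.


Q = C * L * H^(3/2) = 1.85 * 2.4 * 0.05^1.5 = 1.85 * 2.4 * 0.011180

0.0496 m^3/s


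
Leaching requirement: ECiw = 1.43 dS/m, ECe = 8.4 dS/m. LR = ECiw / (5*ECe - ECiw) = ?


LR = ECiw / (5*ECe - ECiw)
LR = 1.43 / (5*8.4 - 1.43)
LR = 1.43 / 40.5700

0.0352


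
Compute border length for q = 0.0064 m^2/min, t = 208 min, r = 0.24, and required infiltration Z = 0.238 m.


L = q*t/((1+r)*Z)
L = 0.0064*208/((1+0.24)*0.238)
L = 1.3312/0.29512

4.5107 m


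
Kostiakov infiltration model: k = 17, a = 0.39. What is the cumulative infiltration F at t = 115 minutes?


F = k * t^a = 17 * 115^0.39
F = 17 * 6.363150

108.1736 mm


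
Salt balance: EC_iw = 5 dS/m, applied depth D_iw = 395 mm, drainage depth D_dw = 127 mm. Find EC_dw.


EC_dw = EC_iw * D_iw / D_dw
EC_dw = 5 * 395 / 127
EC_dw = 1975 / 127

15.5512 dS/m


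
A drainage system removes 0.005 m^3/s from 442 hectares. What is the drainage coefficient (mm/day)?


DC = Q * 86400 / (A * 10000) * 1000
DC = 0.005 * 86400 / (442 * 10000) * 1000
DC = 432000.0000 / 4420000

0.0977 mm/day


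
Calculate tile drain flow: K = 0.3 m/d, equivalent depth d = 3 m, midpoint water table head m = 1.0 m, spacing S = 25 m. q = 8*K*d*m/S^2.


q = 8*K*d*m/S^2
q = 8*0.3*3*1.0/25^2
q = 7.2000 / 625

0.0115 m/d


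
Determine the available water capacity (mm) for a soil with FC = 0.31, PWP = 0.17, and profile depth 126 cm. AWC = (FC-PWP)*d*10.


AWC = (FC - PWP) * d * 10
AWC = (0.31 - 0.17) * 126 * 10
AWC = 0.1400 * 126 * 10

176.4000 mm


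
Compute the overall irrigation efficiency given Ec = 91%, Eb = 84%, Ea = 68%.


Ec = 0.91, Eb = 0.84, Ea = 0.68
E = 0.91 * 0.84 * 0.68 * 100 = 51.9792%

51.9792 %


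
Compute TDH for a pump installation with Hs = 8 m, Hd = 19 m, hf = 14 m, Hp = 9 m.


TDH = Hs + Hd + hf + Hp = 8 + 19 + 14 + 9 = 50

50 m


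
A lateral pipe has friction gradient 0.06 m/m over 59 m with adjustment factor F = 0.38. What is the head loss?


hf = J * L * F = 0.06 * 59 * 0.38 = 1.3452 m

1.3452 m


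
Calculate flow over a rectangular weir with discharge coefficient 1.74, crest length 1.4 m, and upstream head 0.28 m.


Q = C * L * H^(3/2) = 1.74 * 1.4 * 0.28^1.5 = 1.74 * 1.4 * 0.148162

0.3609 m^3/s


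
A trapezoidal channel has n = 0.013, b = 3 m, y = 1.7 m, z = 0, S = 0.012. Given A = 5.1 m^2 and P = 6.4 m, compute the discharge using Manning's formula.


R = A/P = 5.1/6.4 = 0.796875
Q = (1/0.013) * 5.1 * 0.796875^(2/3) * 0.012^0.5

36.9384 m^3/s


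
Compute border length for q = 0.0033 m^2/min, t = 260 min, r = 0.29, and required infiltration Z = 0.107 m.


L = q*t/((1+r)*Z)
L = 0.0033*260/((1+0.29)*0.107)
L = 0.858/0.13803

6.2160 m


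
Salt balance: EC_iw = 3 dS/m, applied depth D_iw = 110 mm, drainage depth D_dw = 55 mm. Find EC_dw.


EC_dw = EC_iw * D_iw / D_dw
EC_dw = 3 * 110 / 55
EC_dw = 330 / 55

6.0000 dS/m


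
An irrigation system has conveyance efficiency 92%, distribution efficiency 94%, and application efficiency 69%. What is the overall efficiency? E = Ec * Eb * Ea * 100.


Ec = 0.92, Eb = 0.94, Ea = 0.69
E = 0.92 * 0.94 * 0.69 * 100 = 59.6712%

59.6712 %


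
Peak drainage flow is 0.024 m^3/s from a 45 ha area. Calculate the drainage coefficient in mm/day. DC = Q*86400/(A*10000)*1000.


DC = Q * 86400 / (A * 10000) * 1000
DC = 0.024 * 86400 / (45 * 10000) * 1000
DC = 2073600.0000 / 450000

4.6080 mm/day


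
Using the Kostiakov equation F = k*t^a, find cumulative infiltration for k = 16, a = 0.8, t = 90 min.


F = k * t^a = 16 * 90^0.8
F = 16 * 36.592662

585.4826 mm


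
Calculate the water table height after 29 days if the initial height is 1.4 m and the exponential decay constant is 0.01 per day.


m = m0 * exp(-k*t)
m = 1.4 * exp(-0.01 * 29)
m = 1.4 * exp(-0.2900)

1.0476 m


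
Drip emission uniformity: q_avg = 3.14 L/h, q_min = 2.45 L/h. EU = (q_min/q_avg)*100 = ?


EU = (q_min/q_avg)*100 = (2.45/3.14)*100 = 78.0255%

78.0255 %


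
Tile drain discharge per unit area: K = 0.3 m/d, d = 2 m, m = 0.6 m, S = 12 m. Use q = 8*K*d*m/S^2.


q = 8*K*d*m/S^2
q = 8*0.3*2*0.6/12^2
q = 2.8800 / 144

0.0200 m/d


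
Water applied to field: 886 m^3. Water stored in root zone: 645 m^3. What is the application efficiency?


Ea = V_root / V_field * 100 = 645 / 886 * 100 = 72.7991%

72.7991 %


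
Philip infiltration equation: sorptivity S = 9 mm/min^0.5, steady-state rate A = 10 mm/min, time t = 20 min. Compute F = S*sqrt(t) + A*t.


F = S*sqrt(t) + A*t
F = 9*sqrt(20) + 10*20
F = 9*4.472136 + 200

240.2492 mm


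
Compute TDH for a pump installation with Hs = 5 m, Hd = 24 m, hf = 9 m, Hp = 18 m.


TDH = Hs + Hd + hf + Hp = 5 + 24 + 9 + 18 = 56

56 m


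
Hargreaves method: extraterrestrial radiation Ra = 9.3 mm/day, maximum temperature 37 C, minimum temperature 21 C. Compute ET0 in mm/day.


Tmean = (Tmax + Tmin)/2 = (37 + 21)/2 = 29.0
ET0 = 0.0023 * 9.3 * (29.0 + 17.8) * sqrt(37 - 21)
ET0 = 0.0023 * 9.3 * 46.8 * 4.000000

4.0042 mm/day


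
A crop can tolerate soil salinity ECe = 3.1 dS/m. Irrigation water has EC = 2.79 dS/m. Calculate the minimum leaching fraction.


LR = ECiw / (5*ECe - ECiw)
LR = 2.79 / (5*3.1 - 2.79)
LR = 2.79 / 12.7100

0.2195


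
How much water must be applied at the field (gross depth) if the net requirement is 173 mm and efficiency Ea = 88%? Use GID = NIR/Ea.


Ea = 88% = 0.88
GID = NIR / Ea = 173 / 0.88 = 196.5909 mm

196.5909 mm


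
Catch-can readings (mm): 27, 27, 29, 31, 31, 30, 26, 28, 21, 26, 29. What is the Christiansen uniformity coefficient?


mean = 27.727273 mm
MAD = 2.115702 mm
CU = (1 - 2.115702/27.727273)*100

92.3696 %


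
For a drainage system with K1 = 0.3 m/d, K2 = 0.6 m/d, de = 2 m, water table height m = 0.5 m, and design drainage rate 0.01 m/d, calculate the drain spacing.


S^2 = 8*K2*de*m/q + 4*K1*m^2/q
S^2 = 8*0.6*2*0.5/0.01 + 4*0.3*0.5^2/0.01
S = sqrt(510.0000)

22.5832 m


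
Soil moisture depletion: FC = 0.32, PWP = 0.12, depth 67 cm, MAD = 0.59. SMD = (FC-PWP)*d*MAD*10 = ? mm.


SMD = (FC - PWP) * d * MAD * 10
SMD = (0.32 - 0.12) * 67 * 0.59 * 10
SMD = 0.2000 * 67 * 0.59 * 10

79.0600 mm


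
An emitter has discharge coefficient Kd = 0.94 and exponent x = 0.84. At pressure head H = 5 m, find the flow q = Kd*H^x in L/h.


q = Kd * H^x = 0.94 * 5^0.84 = 0.94 * 3.864869

3.6330 L/h


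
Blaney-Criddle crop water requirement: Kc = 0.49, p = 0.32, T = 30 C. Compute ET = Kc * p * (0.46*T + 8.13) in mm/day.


ET = Kc * p * (0.46*T + 8.13)
ET = 0.49 * 0.32 * (0.46*30 + 8.13)
ET = 0.49 * 0.32 * 21.9300

3.4386 mm/day


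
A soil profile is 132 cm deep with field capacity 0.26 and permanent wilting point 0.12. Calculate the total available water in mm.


AWC = (FC - PWP) * d * 10
AWC = (0.26 - 0.12) * 132 * 10
AWC = 0.1400 * 132 * 10

184.8000 mm


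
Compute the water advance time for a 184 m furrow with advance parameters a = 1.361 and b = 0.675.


t = (L/a)^(1/b)
t = (184/1.361)^(1/0.675)
t = 135.194710^(1/0.675)

1435.4145 min


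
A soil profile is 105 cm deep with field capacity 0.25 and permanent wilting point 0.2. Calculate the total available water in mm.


AWC = (FC - PWP) * d * 10
AWC = (0.25 - 0.2) * 105 * 10
AWC = 0.0500 * 105 * 10

52.5000 mm


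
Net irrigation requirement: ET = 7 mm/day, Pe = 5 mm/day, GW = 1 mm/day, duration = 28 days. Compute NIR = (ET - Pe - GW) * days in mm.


Daily deficit = ET - Pe - GW = 7 - 5 - 1 = 1 mm/day
NIR = 1 * 28 = 28 mm

28.0000 mm


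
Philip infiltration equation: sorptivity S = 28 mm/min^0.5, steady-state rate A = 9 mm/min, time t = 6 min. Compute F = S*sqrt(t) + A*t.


F = S*sqrt(t) + A*t
F = 28*sqrt(6) + 9*6
F = 28*2.449490 + 54

122.5857 mm


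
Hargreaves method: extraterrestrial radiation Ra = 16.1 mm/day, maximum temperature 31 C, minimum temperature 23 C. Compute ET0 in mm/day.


Tmean = (Tmax + Tmin)/2 = (31 + 23)/2 = 27.0
ET0 = 0.0023 * 16.1 * (27.0 + 17.8) * sqrt(31 - 23)
ET0 = 0.0023 * 16.1 * 44.8 * 2.828427

4.6922 mm/day


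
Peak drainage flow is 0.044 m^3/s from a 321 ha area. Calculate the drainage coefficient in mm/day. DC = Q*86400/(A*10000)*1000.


DC = Q * 86400 / (A * 10000) * 1000
DC = 0.044 * 86400 / (321 * 10000) * 1000
DC = 3801600.0000 / 3210000

1.1843 mm/day


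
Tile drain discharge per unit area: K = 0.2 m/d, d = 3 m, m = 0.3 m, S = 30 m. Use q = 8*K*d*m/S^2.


q = 8*K*d*m/S^2
q = 8*0.2*3*0.3/30^2
q = 1.4400 / 900

0.0016 m/d


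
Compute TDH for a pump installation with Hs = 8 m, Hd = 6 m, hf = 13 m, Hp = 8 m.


TDH = Hs + Hd + hf + Hp = 8 + 6 + 13 + 8 = 35

35 m


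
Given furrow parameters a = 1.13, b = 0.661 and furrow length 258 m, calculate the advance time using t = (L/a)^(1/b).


t = (L/a)^(1/b)
t = (258/1.13)^(1/0.661)
t = 228.318584^(1/0.661)

3699.4835 min


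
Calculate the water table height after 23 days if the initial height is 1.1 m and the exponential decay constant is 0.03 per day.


m = m0 * exp(-k*t)
m = 1.1 * exp(-0.03 * 23)
m = 1.1 * exp(-0.6900)

0.5517 m


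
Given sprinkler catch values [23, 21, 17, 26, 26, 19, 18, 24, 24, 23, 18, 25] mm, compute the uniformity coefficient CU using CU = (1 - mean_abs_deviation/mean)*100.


mean = 22.000000 mm
MAD = 2.833333 mm
CU = (1 - 2.833333/22.000000)*100

87.1212 %


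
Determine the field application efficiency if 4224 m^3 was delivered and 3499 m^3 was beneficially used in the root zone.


Ea = V_root / V_field * 100 = 3499 / 4224 * 100 = 82.8362%

82.8362 %


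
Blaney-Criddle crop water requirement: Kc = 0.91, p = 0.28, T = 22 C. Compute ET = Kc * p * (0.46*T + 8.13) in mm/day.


ET = Kc * p * (0.46*T + 8.13)
ET = 0.91 * 0.28 * (0.46*22 + 8.13)
ET = 0.91 * 0.28 * 18.2500

4.6501 mm/day


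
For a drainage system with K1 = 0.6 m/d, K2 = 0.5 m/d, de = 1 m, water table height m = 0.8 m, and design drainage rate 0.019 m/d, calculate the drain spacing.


S^2 = 8*K2*de*m/q + 4*K1*m^2/q
S^2 = 8*0.5*1*0.8/0.019 + 4*0.6*0.8^2/0.019
S = sqrt(249.2632)

15.7881 m


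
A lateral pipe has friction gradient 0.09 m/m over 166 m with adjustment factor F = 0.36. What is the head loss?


hf = J * L * F = 0.09 * 166 * 0.36 = 5.3784 m

5.3784 m


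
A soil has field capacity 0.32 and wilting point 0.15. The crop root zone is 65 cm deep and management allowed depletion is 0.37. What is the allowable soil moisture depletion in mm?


SMD = (FC - PWP) * d * MAD * 10
SMD = (0.32 - 0.15) * 65 * 0.37 * 10
SMD = 0.1700 * 65 * 0.37 * 10

40.8850 mm


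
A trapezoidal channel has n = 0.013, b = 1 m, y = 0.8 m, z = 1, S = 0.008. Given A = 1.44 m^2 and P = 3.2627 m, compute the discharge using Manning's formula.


R = A/P = 1.44/3.2627 = 0.441352
Q = (1/0.013) * 1.44 * 0.441352^(2/3) * 0.008^0.5

5.7432 m^3/s


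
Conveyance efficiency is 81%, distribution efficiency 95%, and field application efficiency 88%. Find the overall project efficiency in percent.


Ec = 0.81, Eb = 0.95, Ea = 0.88
E = 0.81 * 0.95 * 0.88 * 100 = 67.7160%

67.7160 %


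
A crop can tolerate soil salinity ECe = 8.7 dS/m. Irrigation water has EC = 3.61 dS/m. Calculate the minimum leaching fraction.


LR = ECiw / (5*ECe - ECiw)
LR = 3.61 / (5*8.7 - 3.61)
LR = 3.61 / 39.8900

0.0905


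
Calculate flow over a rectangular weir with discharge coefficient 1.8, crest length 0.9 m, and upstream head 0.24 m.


Q = C * L * H^(3/2) = 1.8 * 0.9 * 0.24^1.5 = 1.8 * 0.9 * 0.117576

0.1905 m^3/s


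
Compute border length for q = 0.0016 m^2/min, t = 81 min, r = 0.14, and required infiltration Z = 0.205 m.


L = q*t/((1+r)*Z)
L = 0.0016*81/((1+0.14)*0.205)
L = 0.1296/0.2337

0.5546 m


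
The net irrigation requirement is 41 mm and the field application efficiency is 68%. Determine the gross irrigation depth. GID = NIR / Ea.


Ea = 68% = 0.68
GID = NIR / Ea = 41 / 0.68 = 60.2941 mm

60.2941 mm


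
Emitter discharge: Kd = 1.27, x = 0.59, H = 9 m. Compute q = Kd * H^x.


q = Kd * H^x = 1.27 * 9^0.59 = 1.27 * 3.655974

4.6431 L/h


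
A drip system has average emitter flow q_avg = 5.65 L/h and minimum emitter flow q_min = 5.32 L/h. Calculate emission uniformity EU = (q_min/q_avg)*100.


EU = (q_min/q_avg)*100 = (5.32/5.65)*100 = 94.1593%

94.1593 %


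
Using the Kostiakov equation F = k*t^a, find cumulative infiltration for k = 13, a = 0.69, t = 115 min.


F = k * t^a = 13 * 115^0.69
F = 13 * 26.416879

343.4194 mm


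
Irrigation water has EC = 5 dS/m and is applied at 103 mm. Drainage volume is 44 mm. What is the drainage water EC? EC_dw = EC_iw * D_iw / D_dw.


EC_dw = EC_iw * D_iw / D_dw
EC_dw = 5 * 103 / 44
EC_dw = 515 / 44

11.7045 dS/m


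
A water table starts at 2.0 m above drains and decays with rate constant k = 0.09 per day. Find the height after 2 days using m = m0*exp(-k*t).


m = m0 * exp(-k*t)
m = 2.0 * exp(-0.09 * 2)
m = 2.0 * exp(-0.1800)

1.6705 m


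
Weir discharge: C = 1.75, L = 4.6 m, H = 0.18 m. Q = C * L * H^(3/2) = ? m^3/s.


Q = C * L * H^(3/2) = 1.75 * 4.6 * 0.18^1.5 = 1.75 * 4.6 * 0.076368

0.6148 m^3/s


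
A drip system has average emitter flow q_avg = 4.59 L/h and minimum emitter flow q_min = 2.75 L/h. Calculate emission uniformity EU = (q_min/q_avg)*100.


EU = (q_min/q_avg)*100 = (2.75/4.59)*100 = 59.9129%

59.9129 %


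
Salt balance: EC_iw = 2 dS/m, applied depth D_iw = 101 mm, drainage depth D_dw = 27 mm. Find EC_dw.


EC_dw = EC_iw * D_iw / D_dw
EC_dw = 2 * 101 / 27
EC_dw = 202 / 27

7.4815 dS/m


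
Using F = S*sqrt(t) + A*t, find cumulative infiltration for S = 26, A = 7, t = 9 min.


F = S*sqrt(t) + A*t
F = 26*sqrt(9) + 7*9
F = 26*3.000000 + 63

141.0000 mm


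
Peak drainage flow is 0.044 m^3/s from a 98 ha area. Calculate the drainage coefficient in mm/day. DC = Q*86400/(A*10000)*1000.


DC = Q * 86400 / (A * 10000) * 1000
DC = 0.044 * 86400 / (98 * 10000) * 1000
DC = 3801600.0000 / 980000

3.8792 mm/day


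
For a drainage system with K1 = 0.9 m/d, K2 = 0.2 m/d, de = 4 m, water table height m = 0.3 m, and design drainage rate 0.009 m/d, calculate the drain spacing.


S^2 = 8*K2*de*m/q + 4*K1*m^2/q
S^2 = 8*0.2*4*0.3/0.009 + 4*0.9*0.3^2/0.009
S = sqrt(249.3333)

15.7903 m


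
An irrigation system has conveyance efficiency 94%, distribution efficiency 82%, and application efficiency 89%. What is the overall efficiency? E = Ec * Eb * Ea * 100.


Ec = 0.94, Eb = 0.82, Ea = 0.89
E = 0.94 * 0.82 * 0.89 * 100 = 68.6012%

68.6012 %


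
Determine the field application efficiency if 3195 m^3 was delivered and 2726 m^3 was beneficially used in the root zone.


Ea = V_root / V_field * 100 = 2726 / 3195 * 100 = 85.3208%

85.3208 %
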